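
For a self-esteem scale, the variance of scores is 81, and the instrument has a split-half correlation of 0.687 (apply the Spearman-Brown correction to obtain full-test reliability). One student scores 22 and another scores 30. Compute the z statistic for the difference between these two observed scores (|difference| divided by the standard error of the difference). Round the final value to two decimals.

σ = 81^(1/2) = 9.0000
Spearman-Brown: r = 2(0.687) / (1 + 0.687) = 1.3740 / 1.6870 ≈ 0.8145
SEM = 9.0000×√(1 − 0.8145) ≈ 3.8767
Standard error of the difference = 3.8767·√2 ≈ 5.4824
z = 8 / 5.4824 ≈ 1.4592

1.46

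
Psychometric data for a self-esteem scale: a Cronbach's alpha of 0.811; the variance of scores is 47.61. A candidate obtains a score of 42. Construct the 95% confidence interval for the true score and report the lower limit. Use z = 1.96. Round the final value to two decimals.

36.12

SD = √47.61 = 6.900
The standard error of measurement is 6.900*√(1 − 0.811) ≈ 6.900*0.435 ≈ 3.000.
Half-width = 1.96*3.000 ≈ 5.879
Lower bound: 42 − 5.879 = 36.121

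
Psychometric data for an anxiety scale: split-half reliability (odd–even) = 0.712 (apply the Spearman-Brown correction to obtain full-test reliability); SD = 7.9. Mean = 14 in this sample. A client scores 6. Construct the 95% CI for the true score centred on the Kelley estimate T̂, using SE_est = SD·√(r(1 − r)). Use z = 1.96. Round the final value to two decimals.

[1.55, 13.14]

r_full = 2·0.712 / (1 + 0.712) ≈ 0.8318
T̂ = 0.8318(6) + 0.1682(14) ≈ 7.3458
SE_est = 7.9000·√[r(1 − r)] ≈ 2.9551
95% CI: 7.3458 ± 5.7920 ≈ (1.5538, 13.1378)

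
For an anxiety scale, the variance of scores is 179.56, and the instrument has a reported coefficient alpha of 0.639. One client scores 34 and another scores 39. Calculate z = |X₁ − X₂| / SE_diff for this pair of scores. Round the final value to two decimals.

SD = √179.56 ≈ 13.400
SEM = 13.400×√(1 − 0.639) ≈ 8.051
Standard error of the difference = 8.051·√2 ≈ 11.386
z = |34 − 39| / 11.386 = 5 / 11.386 ≈ 0.439

0.44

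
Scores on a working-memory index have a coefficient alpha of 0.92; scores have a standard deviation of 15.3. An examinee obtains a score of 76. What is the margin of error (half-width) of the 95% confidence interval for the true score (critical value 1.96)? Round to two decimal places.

SEM = 15.30000 · √(1 − 0.92000) = 15.30000 · √0.08000 ≃ 15.30000 · 0.28284 ≃ 4.32749
Half-width = 1.96·4.32749 ≃ 8.48189

8.48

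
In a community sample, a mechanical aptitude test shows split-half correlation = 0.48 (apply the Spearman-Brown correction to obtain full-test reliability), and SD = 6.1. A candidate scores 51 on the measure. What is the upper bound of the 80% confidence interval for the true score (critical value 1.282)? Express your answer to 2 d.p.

55.64

Full-length reliability (Spearman-Brown) = 2(0.48)/(1+0.48) ≈ 0.6486
SEM = 6.1000·√(1 − 0.6486) ≈ 3.6158
Margin = 1.282 · 3.6158 ≈ 4.6354
Upper limit = 51 + 4.6354 ≈ 55.6354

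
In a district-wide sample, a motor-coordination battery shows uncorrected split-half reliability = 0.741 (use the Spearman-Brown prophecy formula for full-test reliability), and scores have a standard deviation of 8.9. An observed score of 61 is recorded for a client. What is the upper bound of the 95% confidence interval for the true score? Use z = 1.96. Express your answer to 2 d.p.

Full-length reliability (Spearman-Brown) = 2(0.741)/(1+0.741) ≈ 0.851
SEM = 8.900 × √(1 − 0.851) = 8.900 × √0.149 ≈ 8.900 × 0.386 ≈ 3.433
1.96 × SEM ≈ 6.728
Upper bound: 61 + 6.728 = 67.728

67.73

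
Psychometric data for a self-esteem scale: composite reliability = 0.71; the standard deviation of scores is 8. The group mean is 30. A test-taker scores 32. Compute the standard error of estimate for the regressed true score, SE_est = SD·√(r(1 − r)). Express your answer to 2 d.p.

SE_est = 8.00000·√[r(1 − r)] ≈ 3.63010

3.63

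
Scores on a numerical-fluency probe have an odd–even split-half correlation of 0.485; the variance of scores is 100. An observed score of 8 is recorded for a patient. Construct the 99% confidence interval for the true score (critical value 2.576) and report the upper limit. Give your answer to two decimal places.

σ = 100^(1/2) = 10.0000
r_full = 2·0.485 / (1 + 0.485) ≃ 0.6532
SEM = 10.0000*√(1 − 0.6532) ≃ 5.8890
Half-width = 2.576*5.8890 ≃ 15.1700
Upper bound: 8 + 15.1700 = 23.1700

23.17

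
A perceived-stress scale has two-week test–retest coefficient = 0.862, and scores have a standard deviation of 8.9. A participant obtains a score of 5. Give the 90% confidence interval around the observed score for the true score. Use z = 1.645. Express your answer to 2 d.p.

SEM = 8.9000 * √(1 − 0.8620) = 8.9000 * √0.1380 ≈ 8.9000 * 0.3715 ≈ 3.3062
1.645 * SEM ≈ 5.4387
CI = 5 ± 5.4387 → [-0.4387, 10.4387]

[-0.44, 10.44]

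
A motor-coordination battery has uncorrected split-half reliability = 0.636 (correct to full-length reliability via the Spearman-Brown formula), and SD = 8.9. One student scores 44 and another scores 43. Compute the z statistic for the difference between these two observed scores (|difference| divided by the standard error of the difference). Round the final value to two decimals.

Full-length reliability (Spearman-Brown) = 2(0.636)/(1+0.636) ≈ 0.7775
SEM = 8.9000 * √(1 − 0.7775) = 8.9000 * √0.2225 ≈ 8.9000 * 0.4717 ≈ 4.1981
SE_diff = SEM * √2 ≈ 4.1981 * 1.4142 ≈ 5.9370
z = 1 / 5.9370 ≈ 0.1684

0.17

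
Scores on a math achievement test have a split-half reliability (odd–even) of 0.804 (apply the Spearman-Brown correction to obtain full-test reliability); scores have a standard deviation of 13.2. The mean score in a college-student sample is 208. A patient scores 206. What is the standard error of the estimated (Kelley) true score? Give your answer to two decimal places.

4.11

Spearman-Brown: r = 2(0.804) / (1 + 0.804) = 1.6080 / 1.8040 ≃ 0.8914
SE_est = SD · √(r(1 − r)) = 13.2000 · √0.0968 ≃ 13.2000 · 0.3112 ≃ 4.1078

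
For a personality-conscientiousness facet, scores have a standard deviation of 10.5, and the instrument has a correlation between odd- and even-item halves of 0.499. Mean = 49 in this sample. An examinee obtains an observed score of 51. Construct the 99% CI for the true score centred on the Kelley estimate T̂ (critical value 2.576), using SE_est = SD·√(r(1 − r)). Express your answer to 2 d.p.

r_full = 2·0.499 / (1 + 0.499) ≈ 0.666
T̂ = r·X + (1 − r)·M = 0.666·51 + 0.334·49 ≈ 33.955 + 16.377 ≈ 50.332
SE_est = SD · √(r(1 − r)) = 10.500 · √0.223 ≈ 10.500 · 0.472 ≈ 4.953
99% CI: 50.332 ± 12.759 ≈ (37.573, 63.091)

[37.57, 63.09]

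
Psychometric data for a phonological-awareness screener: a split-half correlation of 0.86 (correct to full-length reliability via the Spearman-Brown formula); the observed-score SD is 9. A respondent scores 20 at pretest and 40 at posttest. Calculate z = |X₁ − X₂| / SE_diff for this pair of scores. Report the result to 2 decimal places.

5.73

Spearman-Brown: r = 2(0.86) / (1 + 0.86) = 1.720 / 1.860 ≈ 0.925
SEM = 9.000 · √(1 − 0.925) = 9.000 · √0.075 ≈ 9.000 · 0.274 ≈ 2.469
SE_diff = √2 · SEM ≈ 3.492
z = |20 − 40| / 3.492 = 20 / 3.492 ≈ 5.727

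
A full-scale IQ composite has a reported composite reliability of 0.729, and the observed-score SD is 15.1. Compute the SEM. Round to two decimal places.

SEM = 15.10000 * √(1 − 0.72900) = 15.10000 * √0.27100 ≈ 15.10000 * 0.52058 ≈ 7.86071

7.86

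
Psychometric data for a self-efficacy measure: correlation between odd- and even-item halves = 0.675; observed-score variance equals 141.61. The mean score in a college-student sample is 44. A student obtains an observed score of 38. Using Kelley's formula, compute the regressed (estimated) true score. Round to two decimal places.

39.16

Full-length reliability (Spearman-Brown) = 2(0.675)/(1+0.675) ≃ 0.806
Estimated true score = 0.806×38 + (1 − 0.806)×44 ≃ 39.164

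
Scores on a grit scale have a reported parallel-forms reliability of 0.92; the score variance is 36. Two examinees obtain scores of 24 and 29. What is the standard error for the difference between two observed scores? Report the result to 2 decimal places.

2.40

σ = 36^(1/2) = 6.0000
The standard error of measurement is 6.0000*√(1 − 0.9200) ≃ 6.0000*0.2828 ≃ 1.6971.
Standard error of the difference = 1.6971·√2 ≃ 2.4000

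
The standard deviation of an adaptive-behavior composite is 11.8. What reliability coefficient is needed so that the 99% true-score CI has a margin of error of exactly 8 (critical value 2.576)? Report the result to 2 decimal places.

Required SEM = 8 / 2.576 ≈ 3.1056
Required reliability = 1 − (SEM/SD)² = 1 − 0.0693 ≈ 0.9307

0.93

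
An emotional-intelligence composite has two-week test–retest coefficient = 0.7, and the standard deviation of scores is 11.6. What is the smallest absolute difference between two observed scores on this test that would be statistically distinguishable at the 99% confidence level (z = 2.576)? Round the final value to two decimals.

The standard error of measurement is 11.60000·√(1 − 0.70000) ≈ 11.60000·0.54772 ≈ 6.35358.
Standard error of the difference = 6.35358·√2 ≈ 8.98532
Smallest detectable difference = 2.576·8.98532 ≈ 23.14619

23.15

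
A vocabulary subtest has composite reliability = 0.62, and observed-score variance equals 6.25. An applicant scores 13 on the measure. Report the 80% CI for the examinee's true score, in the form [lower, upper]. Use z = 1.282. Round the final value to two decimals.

σ = 6.25^(1/2) = 2.5000
SEM = 2.5000 * √(1 − 0.6200) = 2.5000 * √0.3800 ≃ 2.5000 * 0.6164 ≃ 1.5411
Margin = 1.282 * 1.5411 ≃ 1.9757
Interval: (11.0243, 14.9757)

[11.02, 14.98]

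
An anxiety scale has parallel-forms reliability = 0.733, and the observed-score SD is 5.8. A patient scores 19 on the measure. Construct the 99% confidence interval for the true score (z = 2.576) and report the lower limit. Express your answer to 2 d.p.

The standard error of measurement is 5.80000×√(1 − 0.73300) ≈ 5.80000×0.51672 ≈ 2.99698.
Margin = 2.576 × 2.99698 ≈ 7.72022
Lower bound: 19 − 7.72022 = 11.27978

11.28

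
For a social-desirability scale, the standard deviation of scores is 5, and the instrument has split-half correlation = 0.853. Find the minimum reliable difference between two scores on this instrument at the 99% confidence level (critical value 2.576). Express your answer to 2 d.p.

Spearman-Brown: r = 2(0.853) / (1 + 0.853) = 1.70600 / 1.85300 ≃ 0.92067
The standard error of measurement is 5.00000×√(1 − 0.92067) ≃ 5.00000×0.28166 ≃ 1.40829.
SE_diff = √2 × SEM ≃ 1.99162
Smallest detectable difference = 2.576×1.99162 ≃ 5.13041

5.13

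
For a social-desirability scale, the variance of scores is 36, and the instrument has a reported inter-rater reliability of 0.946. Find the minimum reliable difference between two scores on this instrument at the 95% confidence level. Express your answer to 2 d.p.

3.86

σ = 36^(1/2) = 6.0000
SEM = 6.0000 * √(1 − 0.9460) = 6.0000 * √0.0540 ≈ 6.0000 * 0.2324 ≈ 1.3943
SE_diff = √2 * SEM ≈ 1.9718
Minimum reliable difference = 1.96 * SE_diff ≈ 1.96 * 1.9718 ≈ 3.8647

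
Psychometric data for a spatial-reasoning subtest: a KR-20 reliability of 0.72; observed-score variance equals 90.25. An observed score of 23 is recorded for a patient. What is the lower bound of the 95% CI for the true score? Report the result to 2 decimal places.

13.15

SD = √90.25 = 9.500
SEM = 9.500×√(1 − 0.720) ≈ 5.027
Half-width = 1.96×5.027 ≈ 9.853
Lower limit = 23 − 9.853 ≈ 13.147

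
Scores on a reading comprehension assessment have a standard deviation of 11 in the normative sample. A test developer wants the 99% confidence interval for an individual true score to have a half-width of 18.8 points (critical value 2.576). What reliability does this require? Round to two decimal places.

0.56

Required SEM = 18.8 / 2.576 ≃ 7.2981
r = 1 − (7.2981/11)² ≃ 1 − 0.4402 ≃ 0.5598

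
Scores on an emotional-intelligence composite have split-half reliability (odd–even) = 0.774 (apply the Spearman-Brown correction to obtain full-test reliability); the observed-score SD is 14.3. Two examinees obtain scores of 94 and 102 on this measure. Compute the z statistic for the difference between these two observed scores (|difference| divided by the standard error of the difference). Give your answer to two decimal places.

r_full = 2·0.774 / (1 + 0.774) ≈ 0.87260
SEM = 14.30000 · √(1 − 0.87260) = 14.30000 · √0.12740 ≈ 14.30000 · 0.35693 ≈ 5.10403
SE_diff = SEM · √2 ≈ 5.10403 · 1.41421 ≈ 7.21819
z = 8 / 7.21819 ≈ 1.10831

1.11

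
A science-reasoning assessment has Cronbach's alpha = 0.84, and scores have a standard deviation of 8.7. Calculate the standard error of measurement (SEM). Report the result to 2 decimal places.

3.48

SEM = 8.7000×√(1 − 0.8400) ≈ 3.4800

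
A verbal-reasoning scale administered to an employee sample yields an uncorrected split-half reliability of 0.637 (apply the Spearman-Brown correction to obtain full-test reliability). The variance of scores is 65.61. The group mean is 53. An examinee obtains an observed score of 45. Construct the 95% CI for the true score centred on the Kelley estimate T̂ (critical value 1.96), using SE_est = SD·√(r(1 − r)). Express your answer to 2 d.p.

[40.18, 53.37]

SD = √65.61 = 8.1000
Spearman-Brown: r = 2(0.637) / (1 + 0.637) = 1.2740 / 1.6370 ≈ 0.7783
Estimated true score = 0.7783×45 + (1 − 0.7783)×53 ≈ 46.7740
SE_est = 8.1000·√[r(1 − r)] ≈ 3.3649
95% CI: 46.7740 ± 6.5952 ≈ (40.1787, 53.3692)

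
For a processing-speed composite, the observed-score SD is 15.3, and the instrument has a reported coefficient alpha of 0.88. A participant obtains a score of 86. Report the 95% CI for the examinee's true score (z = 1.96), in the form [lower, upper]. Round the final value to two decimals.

[75.61, 96.39]

SEM = 15.300 × √(1 − 0.880) = 15.300 × √0.120 ≃ 15.300 × 0.346 ≃ 5.300
Margin = 1.96 × 5.300 ≃ 10.388
Interval: (75.612, 96.388)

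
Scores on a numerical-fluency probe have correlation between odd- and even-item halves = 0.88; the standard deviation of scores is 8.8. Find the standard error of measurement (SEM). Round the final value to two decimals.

Full-length reliability (Spearman-Brown) = 2(0.88)/(1+0.88) ≈ 0.936
SEM = 8.800 × √(1 − 0.936) = 8.800 × √0.064 ≈ 8.800 × 0.253 ≈ 2.223

2.22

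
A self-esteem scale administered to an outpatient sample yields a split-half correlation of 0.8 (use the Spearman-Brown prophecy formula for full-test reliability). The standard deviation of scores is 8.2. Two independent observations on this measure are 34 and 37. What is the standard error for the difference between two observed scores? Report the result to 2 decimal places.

Full-length reliability (Spearman-Brown) = 2(0.8)/(1+0.8) ≈ 0.8889
SEM = 8.2000 · √(1 − 0.8889) = 8.2000 · √0.1111 ≈ 8.2000 · 0.3333 ≈ 2.7333
SE_diff = √2 · SEM ≈ 3.8655

3.87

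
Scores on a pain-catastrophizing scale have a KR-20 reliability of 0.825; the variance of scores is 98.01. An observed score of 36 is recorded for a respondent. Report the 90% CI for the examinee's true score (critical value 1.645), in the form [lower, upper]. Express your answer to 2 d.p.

[29.19, 42.81]

SD = √98.01 = 9.9000
The standard error of measurement is 9.9000·√(1 − 0.8250) ≈ 9.9000·0.4183 ≈ 4.1415.
Half-width = 1.645·4.1415 ≈ 6.8127
90% CI: 36 ± 6.8127 = [29.1873, 42.8127]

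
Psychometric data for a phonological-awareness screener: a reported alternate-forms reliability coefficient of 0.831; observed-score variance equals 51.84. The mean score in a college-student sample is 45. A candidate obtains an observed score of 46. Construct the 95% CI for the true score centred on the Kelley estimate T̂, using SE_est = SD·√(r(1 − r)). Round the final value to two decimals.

[40.54, 51.12]

σ = 51.84^(1/2) = 7.200
T̂ = r·X + (1 − r)·M = 0.831×46 + 0.169×45 = 38.226 + 7.605 ≈ 45.831
SE_est = 7.200·√[r(1 − r)] ≈ 2.698
95% CI: 45.831 ± 5.288 ≈ (40.543, 51.119)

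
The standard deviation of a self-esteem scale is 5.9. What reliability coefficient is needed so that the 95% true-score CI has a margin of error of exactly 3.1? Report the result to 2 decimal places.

Required SEM = 3.1 / 1.96 ≈ 1.58163
Required reliability = 1 − (SEM/SD)² = 1 − 0.07186 ≈ 0.92814

0.93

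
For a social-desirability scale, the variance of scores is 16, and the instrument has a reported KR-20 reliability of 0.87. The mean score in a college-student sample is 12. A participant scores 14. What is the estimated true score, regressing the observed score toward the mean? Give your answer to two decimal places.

13.74

T̂ = 0.87000(14) + 0.13000(12) ≈ 13.74000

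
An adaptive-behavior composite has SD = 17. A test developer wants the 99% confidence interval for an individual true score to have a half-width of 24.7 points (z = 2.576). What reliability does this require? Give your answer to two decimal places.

0.68

SEM needed = half-width / z = 24.7/2.576 ≈ 9.5885
r = 1 − (9.5885/17)² ≈ 1 − 0.3181 ≈ 0.6819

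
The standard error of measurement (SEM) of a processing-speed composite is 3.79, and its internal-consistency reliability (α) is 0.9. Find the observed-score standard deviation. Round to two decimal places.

11.99

σ = SEM·(1 − r)^(−1/2) ≈ 3.79*3.1623 ≈ 11.9850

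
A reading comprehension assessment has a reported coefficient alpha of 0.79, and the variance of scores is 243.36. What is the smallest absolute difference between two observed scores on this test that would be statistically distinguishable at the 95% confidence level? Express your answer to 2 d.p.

σ = 243.36^(1/2) = 15.600
SEM = 15.600 · √(1 − 0.790) = 15.600 · √0.210 ≃ 15.600 · 0.458 ≃ 7.149
SE_diff = SEM · √2 ≃ 7.149 · 1.414 ≃ 10.110
Smallest detectable difference = 1.96·10.110 ≃ 19.816

19.82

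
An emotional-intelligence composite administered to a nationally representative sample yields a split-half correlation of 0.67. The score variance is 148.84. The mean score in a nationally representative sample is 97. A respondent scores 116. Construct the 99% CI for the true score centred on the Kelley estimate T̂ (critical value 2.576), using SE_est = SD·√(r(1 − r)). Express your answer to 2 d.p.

SD = √148.84 ≈ 12.200
Spearman-Brown: r = 2(0.67) / (1 + 0.67) = 1.340 / 1.670 ≈ 0.802
T̂ = 0.802(116) + 0.198(97) ≈ 112.246
SE_est = 12.200×√(0.802×0.198) ≈ 4.858
CI = 112.246 ± 2.576 × 4.858 → [99.731, 124.760]

[99.73, 124.76]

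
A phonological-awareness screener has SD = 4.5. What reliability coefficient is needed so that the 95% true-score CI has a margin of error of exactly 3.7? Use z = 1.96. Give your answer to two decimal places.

SEM needed = half-width / z = 3.7/1.96 ≃ 1.888
r = 1 − (1.888/4.5)² ≃ 1 − 0.176 ≃ 0.824

0.82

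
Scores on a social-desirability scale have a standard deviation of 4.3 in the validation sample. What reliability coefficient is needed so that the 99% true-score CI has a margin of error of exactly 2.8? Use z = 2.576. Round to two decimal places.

Required SEM = 2.8 / 2.576 ≈ 1.0870
r = 1 − (SEM / SD)² = 1 − (1.0870 / 4.3)² ≈ 1 − 0.0639 ≈ 0.9361

0.94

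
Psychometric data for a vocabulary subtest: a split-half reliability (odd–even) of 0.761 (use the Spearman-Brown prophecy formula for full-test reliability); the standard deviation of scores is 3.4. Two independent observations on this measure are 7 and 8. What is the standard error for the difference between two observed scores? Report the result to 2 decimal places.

1.77

Spearman-Brown: r = 2(0.761) / (1 + 0.761) = 1.522 / 1.761 ≈ 0.864
The standard error of measurement is 3.400×√(1 − 0.864) ≈ 3.400×0.368 ≈ 1.253.
SE_diff = SEM × √2 ≈ 1.253 × 1.414 ≈ 1.771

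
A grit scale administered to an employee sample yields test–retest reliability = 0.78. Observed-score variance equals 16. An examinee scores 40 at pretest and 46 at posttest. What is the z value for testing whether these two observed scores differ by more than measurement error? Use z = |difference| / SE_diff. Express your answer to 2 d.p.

2.26

σ = 16^(1/2) = 4.000
SEM = 4.000 * √(1 − 0.780) = 4.000 * √0.220 ≈ 4.000 * 0.469 ≈ 1.876
SE_diff = √2 * SEM ≈ 2.653
z = 6 / 2.653 ≈ 2.261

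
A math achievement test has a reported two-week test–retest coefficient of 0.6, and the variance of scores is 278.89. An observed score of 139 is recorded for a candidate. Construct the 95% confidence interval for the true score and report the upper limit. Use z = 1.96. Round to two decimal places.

159.70

SD = √278.89 ≈ 16.7000
SEM = 16.7000 · √(1 − 0.6000) = 16.7000 · √0.4000 ≈ 16.7000 · 0.6325 ≈ 10.5620
1.96 · SEM ≈ 20.7015
Upper limit = 139 + 20.7015 ≈ 159.7015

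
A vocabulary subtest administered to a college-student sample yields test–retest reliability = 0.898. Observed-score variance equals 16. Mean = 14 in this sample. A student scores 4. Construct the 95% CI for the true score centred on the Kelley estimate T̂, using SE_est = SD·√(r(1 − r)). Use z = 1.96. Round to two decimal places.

[2.65, 7.39]

SD = √16 ≈ 4.000
T̂ = 0.898(4) + 0.102(14) ≈ 5.020
SE_est = SD · √(r(1 − r)) = 4.000 · √0.092 ≈ 4.000 · 0.303 ≈ 1.211
CI = 5.020 ± 1.96 · 1.211 → [2.647, 7.393]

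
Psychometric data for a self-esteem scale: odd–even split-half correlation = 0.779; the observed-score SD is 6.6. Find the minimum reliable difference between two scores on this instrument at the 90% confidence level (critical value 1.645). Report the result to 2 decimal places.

r_full = 2·0.779 / (1 + 0.779) ≈ 0.876
SEM = 6.600·√(1 − 0.876) ≈ 2.326
SE_diff = √2 · SEM ≈ 3.290
Minimum reliable difference = 1.645 · SE_diff ≈ 1.645 · 3.290 ≈ 5.412

5.41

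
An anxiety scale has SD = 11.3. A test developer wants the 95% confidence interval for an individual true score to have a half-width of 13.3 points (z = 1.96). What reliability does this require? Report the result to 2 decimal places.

SEM needed = half-width / z = 13.3/1.96 ≈ 6.78571
Required reliability = 1 − (SEM/SD)² = 1 − 0.36061 ≈ 0.63939

0.64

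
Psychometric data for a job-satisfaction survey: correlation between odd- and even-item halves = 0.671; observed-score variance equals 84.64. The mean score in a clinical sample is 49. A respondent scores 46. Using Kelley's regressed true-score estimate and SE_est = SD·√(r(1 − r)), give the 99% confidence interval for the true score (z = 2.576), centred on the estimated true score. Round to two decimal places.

SD = √84.64 = 9.2000
Spearman-Brown: r = 2(0.671) / (1 + 0.671) = 1.3420 / 1.6710 ≈ 0.8031
T̂ = 0.8031(46) + 0.1969(49) ≈ 46.5907
SE_est = SD × √(r(1 − r)) = 9.2000 × √0.1581 ≈ 9.2000 × 0.3976 ≈ 3.6584
CI = 46.5907 ± 2.576 × 3.6584 → [37.1667, 56.0146]

[37.17, 56.01]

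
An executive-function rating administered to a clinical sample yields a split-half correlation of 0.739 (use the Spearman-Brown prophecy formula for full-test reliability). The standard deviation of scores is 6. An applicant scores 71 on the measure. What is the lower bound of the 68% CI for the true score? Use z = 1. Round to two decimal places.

r_full = 2·0.739 / (1 + 0.739) ≈ 0.850
SEM = 6.000×√(1 − 0.850) ≈ 2.324
Margin = 1 × 2.324 ≈ 2.324
Lower limit = 71 − 2.324 ≈ 68.676

68.68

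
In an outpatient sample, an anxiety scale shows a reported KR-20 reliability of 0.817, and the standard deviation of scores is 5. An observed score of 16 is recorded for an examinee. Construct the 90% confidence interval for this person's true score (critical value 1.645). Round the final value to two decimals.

The standard error of measurement is 5.0000*√(1 − 0.8170) ≈ 5.0000*0.4278 ≈ 2.1389.
Margin = 1.645 * 2.1389 ≈ 3.5185
CI = 16 ± 3.5185 → [12.4815, 19.5185]

[12.48, 19.52]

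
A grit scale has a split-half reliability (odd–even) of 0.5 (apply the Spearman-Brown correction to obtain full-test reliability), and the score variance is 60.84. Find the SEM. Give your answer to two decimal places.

4.50

SD = √60.84 = 7.800
r_full = 2·0.5 / (1 + 0.5) ≃ 0.667
SEM = 7.800 · √(1 − 0.667) = 7.800 · √0.333 ≃ 7.800 · 0.577 ≃ 4.503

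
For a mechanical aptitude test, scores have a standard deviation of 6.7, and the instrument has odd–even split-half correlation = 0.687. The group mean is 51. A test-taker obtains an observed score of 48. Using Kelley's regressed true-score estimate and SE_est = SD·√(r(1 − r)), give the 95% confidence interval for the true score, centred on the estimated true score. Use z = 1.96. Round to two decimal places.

[43.45, 53.66]

Full-length reliability (Spearman-Brown) = 2(0.687)/(1+0.687) ≈ 0.8145
T̂ = r·X + (1 − r)·M = 0.8145·48 + 0.1855·51 ≈ 39.0943 + 9.4624 ≈ 48.5566
SE_est = 6.7000·√[r(1 − r)] ≈ 2.6045
95% CI: 48.5566 ± 5.1048 ≈ (43.4518, 53.6614)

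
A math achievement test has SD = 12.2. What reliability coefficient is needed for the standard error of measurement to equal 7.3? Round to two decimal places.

r = 1 − (SEM / SD)² = 1 − (7.3000 / 12.2)² ≈ 1 − 0.3580 ≈ 0.6420

0.64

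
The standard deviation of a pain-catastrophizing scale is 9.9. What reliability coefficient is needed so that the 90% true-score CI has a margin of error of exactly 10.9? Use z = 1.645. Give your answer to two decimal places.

0.55

SEM needed = half-width / z = 10.9/1.645 ≃ 6.626
r = 1 − (SEM / SD)² = 1 − (6.626 / 9.9)² ≃ 1 − 0.448 ≃ 0.552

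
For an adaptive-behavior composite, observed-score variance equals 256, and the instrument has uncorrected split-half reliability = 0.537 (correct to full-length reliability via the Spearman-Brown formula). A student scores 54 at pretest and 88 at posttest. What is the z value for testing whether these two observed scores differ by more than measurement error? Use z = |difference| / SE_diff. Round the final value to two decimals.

2.74

SD = √256 ≈ 16.00000
Full-length reliability (Spearman-Brown) = 2(0.537)/(1+0.537) ≈ 0.69876
The standard error of measurement is 16.00000·√(1 − 0.69876) ≈ 16.00000·0.54885 ≈ 8.78160.
SE_diff = √2 · SEM ≈ 12.41905
z = 34 / 12.41905 ≈ 2.73773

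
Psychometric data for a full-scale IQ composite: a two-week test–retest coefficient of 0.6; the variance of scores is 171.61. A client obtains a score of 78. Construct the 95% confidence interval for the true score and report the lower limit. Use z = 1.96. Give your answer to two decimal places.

σ = 171.61^(1/2) = 13.1000
SEM = 13.1000 × √(1 − 0.6000) = 13.1000 × √0.4000 ≈ 13.1000 × 0.6325 ≈ 8.2852
Half-width = 1.96×8.2852 ≈ 16.2389
Lower limit = 78 − 16.2389 ≈ 61.7611

61.76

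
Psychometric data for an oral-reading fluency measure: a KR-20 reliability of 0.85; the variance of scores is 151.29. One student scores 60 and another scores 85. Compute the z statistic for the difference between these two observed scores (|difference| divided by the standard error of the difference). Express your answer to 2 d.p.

3.71

SD = √151.29 = 12.3000
SEM = 12.3000 * √(1 − 0.8500) = 12.3000 * √0.1500 ≈ 12.3000 * 0.3873 ≈ 4.7638
SE_diff = SEM * √2 ≈ 4.7638 * 1.4142 ≈ 6.7370
z = 25 / 6.7370 ≈ 3.7109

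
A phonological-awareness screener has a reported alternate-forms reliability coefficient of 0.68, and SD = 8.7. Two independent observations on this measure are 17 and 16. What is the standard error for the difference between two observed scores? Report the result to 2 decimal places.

SEM = 8.7000 * √(1 − 0.6800) = 8.7000 * √0.3200 ≈ 8.7000 * 0.5657 ≈ 4.9215
Standard error of the difference = 4.9215·√2 ≈ 6.9600

6.96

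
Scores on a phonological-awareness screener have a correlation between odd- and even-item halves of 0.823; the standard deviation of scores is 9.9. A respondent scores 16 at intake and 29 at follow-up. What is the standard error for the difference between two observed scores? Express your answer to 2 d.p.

4.36

r_full = 2·0.823 / (1 + 0.823) ≈ 0.90291
SEM = 9.90000 * √(1 − 0.90291) = 9.90000 * √0.09709 ≈ 9.90000 * 0.31160 ≈ 3.08481
Standard error of the difference = 3.08481·√2 ≈ 4.36258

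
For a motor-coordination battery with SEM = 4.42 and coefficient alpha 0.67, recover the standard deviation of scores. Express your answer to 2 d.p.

SD = SEM / √(1 − r) = 4.42 / √0.3300 ≈ 4.42 / 0.5745 ≈ 7.6942

7.69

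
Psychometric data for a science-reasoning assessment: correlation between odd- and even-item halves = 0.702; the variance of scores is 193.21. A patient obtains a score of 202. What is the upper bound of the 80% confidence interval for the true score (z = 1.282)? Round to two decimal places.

SD = √193.21 ≈ 13.9000
r_full = 2·0.702 / (1 + 0.702) ≈ 0.8249
The standard error of measurement is 13.9000*√(1 − 0.8249) ≈ 13.9000*0.4184 ≈ 5.8163.
1.282 * SEM ≈ 7.4564
Upper bound: 202 + 7.4564 = 209.4564

209.46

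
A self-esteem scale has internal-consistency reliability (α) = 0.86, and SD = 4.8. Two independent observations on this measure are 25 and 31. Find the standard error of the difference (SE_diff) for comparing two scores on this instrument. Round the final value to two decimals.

SEM = 4.8000 × √(1 − 0.8600) = 4.8000 × √0.1400 ≈ 4.8000 × 0.3742 ≈ 1.7960
Standard error of the difference = 1.7960·√2 ≈ 2.5399

2.54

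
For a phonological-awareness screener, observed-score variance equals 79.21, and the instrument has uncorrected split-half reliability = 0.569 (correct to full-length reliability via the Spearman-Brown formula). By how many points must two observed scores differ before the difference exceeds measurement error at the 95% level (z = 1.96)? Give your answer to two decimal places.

σ = 79.21^(1/2) = 8.900
r_full = 2·0.569 / (1 + 0.569) ≈ 0.725
The standard error of measurement is 8.900×√(1 − 0.725) ≈ 8.900×0.524 ≈ 4.665.
SE_diff = √2 × SEM ≈ 6.597
Smallest detectable difference = 1.96×6.597 ≈ 12.930

12.93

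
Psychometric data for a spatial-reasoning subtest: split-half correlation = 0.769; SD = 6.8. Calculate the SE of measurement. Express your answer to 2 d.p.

2.46

Full-length reliability (Spearman-Brown) = 2(0.769)/(1+0.769) ≈ 0.86942
The standard error of measurement is 6.80000·√(1 − 0.86942) ≈ 6.80000·0.36136 ≈ 2.45726.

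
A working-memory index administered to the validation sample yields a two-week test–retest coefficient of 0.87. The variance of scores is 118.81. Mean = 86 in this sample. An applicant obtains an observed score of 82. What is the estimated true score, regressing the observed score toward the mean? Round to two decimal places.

82.52

T̂ = r·X + (1 − r)·M = 0.870×82 + 0.130×86 = 71.340 + 11.180 ≃ 82.520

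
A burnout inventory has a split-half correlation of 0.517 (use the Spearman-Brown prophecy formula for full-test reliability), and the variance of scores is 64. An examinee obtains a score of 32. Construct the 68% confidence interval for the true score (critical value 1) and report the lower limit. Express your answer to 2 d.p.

27.49

σ = 64^(1/2) = 8.000
r_full = 2·0.517 / (1 + 0.517) ≈ 0.682
The standard error of measurement is 8.000·√(1 − 0.682) ≈ 8.000·0.564 ≈ 4.514.
Half-width = 1·4.514 ≈ 4.514
Lower limit = 32 − 4.514 ≈ 27.486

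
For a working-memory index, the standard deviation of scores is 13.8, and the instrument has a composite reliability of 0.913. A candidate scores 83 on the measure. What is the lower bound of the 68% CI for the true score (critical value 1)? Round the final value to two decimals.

The standard error of measurement is 13.800×√(1 − 0.913) ≈ 13.800×0.295 ≈ 4.070.
1 × SEM ≈ 4.070
Lower bound: 83 − 4.070 = 78.930

78.93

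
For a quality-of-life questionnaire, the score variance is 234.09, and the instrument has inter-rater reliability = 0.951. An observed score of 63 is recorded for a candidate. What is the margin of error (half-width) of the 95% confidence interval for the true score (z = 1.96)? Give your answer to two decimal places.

SD = √234.09 = 15.300
SEM = 15.300*√(1 − 0.951) ≃ 3.387
1.96 * SEM ≃ 6.638

6.64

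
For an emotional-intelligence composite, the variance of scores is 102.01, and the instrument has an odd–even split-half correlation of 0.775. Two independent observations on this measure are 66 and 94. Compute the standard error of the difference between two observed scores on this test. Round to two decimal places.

5.09

SD = √102.01 ≃ 10.1000
Full-length reliability (Spearman-Brown) = 2(0.775)/(1+0.775) ≃ 0.8732
The standard error of measurement is 10.1000·√(1 − 0.8732) ≃ 10.1000·0.3560 ≃ 3.5959.
SE_diff = SEM · √2 ≃ 3.5959 · 1.4142 ≃ 5.0854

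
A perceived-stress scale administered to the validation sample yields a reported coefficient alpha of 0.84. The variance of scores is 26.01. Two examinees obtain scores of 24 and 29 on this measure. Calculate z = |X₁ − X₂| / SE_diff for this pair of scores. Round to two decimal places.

σ = 26.01^(1/2) = 5.10000
The standard error of measurement is 5.10000×√(1 − 0.84000) ≈ 5.10000×0.40000 ≈ 2.04000.
SE_diff = SEM × √2 ≈ 2.04000 × 1.41421 ≈ 2.88500
z = |24 − 29| / 2.88500 = 5 / 2.88500 ≈ 1.73310

1.73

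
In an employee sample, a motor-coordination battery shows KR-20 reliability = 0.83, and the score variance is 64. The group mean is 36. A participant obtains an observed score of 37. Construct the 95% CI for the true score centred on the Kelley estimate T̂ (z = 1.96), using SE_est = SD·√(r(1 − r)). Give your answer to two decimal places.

[30.94, 42.72]

SD = √64 ≃ 8.000
T̂ = r·X + (1 − r)·M = 0.830·37 + 0.170·36 = 30.710 + 6.120 ≃ 36.830
SE_est = SD · √(r(1 − r)) = 8.000 · √0.141 ≃ 8.000 · 0.376 ≃ 3.005
CI = 36.830 ± 1.96 · 3.005 → [30.940, 42.720]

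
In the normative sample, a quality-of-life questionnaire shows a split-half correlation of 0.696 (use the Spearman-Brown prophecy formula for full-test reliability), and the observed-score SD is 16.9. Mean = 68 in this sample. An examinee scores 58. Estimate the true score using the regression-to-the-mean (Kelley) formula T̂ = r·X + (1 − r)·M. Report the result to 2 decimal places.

59.79

Full-length reliability (Spearman-Brown) = 2(0.696)/(1+0.696) ≈ 0.8208
Estimated true score = 0.8208·58 + (1 − 0.8208)·68 ≈ 59.7925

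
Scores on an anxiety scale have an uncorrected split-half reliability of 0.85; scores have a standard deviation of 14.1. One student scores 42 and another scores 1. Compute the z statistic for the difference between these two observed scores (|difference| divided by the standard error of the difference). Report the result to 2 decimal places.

7.22

Full-length reliability (Spearman-Brown) = 2(0.85)/(1+0.85) ≈ 0.919
The standard error of measurement is 14.100*√(1 − 0.919) ≈ 14.100*0.285 ≈ 4.015.
SE_diff = SEM * √2 ≈ 4.015 * 1.414 ≈ 5.678
z = |42 − 1| / 5.678 = 41 / 5.678 ≈ 7.221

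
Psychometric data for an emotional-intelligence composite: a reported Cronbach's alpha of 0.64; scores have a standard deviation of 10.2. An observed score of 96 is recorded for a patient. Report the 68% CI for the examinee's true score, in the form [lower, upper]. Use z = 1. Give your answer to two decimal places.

SEM = 10.20000*√(1 − 0.64000) ≈ 6.12000
Margin = 1 * 6.12000 ≈ 6.12000
68% CI: 96 ± 6.12000 = [89.88000, 102.12000]

[89.88, 102.12]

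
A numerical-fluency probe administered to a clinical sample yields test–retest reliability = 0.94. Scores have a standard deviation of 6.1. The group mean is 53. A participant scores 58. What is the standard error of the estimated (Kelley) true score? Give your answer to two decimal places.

1.45

SE_est = 6.10000·√[r(1 − r)] ≈ 1.44867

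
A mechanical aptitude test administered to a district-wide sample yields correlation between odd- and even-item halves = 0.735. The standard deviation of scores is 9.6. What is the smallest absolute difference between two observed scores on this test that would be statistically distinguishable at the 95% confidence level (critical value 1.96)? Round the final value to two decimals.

Full-length reliability (Spearman-Brown) = 2(0.735)/(1+0.735) ≃ 0.8473
SEM = 9.6000×√(1 − 0.8473) ≃ 3.7518
Standard error of the difference = 3.7518·√2 ≃ 5.3059
Minimum reliable difference = 1.96 × SE_diff ≃ 1.96 × 5.3059 ≃ 10.3996

10.40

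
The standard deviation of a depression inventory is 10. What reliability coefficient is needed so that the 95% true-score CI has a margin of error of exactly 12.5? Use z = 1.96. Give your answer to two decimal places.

Required SEM = 12.5 / 1.96 ≃ 6.3776
r = 1 − (6.3776/10)² ≃ 1 − 0.4067 ≃ 0.5933

0.59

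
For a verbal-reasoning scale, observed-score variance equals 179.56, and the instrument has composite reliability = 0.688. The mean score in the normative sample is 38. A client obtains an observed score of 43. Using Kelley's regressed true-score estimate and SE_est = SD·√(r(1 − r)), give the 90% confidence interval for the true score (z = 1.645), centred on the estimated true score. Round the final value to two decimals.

[31.23, 51.65]

SD = √179.56 = 13.400
Estimated true score = 0.688·43 + (1 − 0.688)·38 ≈ 41.440
SE_est = SD · √(r(1 − r)) = 13.400 · √0.215 ≈ 13.400 · 0.463 ≈ 6.208
CI = 41.440 ± 1.645 · 6.208 → [31.227, 51.653]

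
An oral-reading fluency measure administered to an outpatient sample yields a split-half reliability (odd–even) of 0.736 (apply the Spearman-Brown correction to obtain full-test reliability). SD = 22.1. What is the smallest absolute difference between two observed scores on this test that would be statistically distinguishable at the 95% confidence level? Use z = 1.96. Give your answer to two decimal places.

23.89

Full-length reliability (Spearman-Brown) = 2(0.736)/(1+0.736) ≈ 0.8479
SEM = 22.1000*√(1 − 0.8479) ≈ 8.6183
SE_diff = SEM * √2 ≈ 8.6183 * 1.4142 ≈ 12.1881
Smallest detectable difference = 1.96*12.1881 ≈ 23.8886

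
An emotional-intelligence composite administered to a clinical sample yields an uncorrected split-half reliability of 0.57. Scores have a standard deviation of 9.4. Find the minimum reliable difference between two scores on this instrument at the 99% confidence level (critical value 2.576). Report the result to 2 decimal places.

Full-length reliability (Spearman-Brown) = 2(0.57)/(1+0.57) ≈ 0.726
SEM = 9.400·√(1 − 0.726) ≈ 4.919
SE_diff = √2 · SEM ≈ 6.957
Smallest detectable difference = 2.576·6.957 ≈ 17.921

17.92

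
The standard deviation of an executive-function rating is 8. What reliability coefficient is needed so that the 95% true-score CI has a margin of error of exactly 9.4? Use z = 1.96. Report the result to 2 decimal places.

0.64

Required SEM = 9.4 / 1.96 ≃ 4.7959
r = 1 − (4.7959/8)² ≃ 1 − 0.3594 ≃ 0.6406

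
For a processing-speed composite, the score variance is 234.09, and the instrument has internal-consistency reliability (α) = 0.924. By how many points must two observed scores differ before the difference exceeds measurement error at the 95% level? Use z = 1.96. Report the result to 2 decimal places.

SD = √234.09 ≈ 15.300
SEM = 15.300 × √(1 − 0.924) = 15.300 × √0.076 ≈ 15.300 × 0.276 ≈ 4.218
SE_diff = √2 × SEM ≈ 5.965
Smallest detectable difference = 1.96×5.965 ≈ 11.691

11.69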